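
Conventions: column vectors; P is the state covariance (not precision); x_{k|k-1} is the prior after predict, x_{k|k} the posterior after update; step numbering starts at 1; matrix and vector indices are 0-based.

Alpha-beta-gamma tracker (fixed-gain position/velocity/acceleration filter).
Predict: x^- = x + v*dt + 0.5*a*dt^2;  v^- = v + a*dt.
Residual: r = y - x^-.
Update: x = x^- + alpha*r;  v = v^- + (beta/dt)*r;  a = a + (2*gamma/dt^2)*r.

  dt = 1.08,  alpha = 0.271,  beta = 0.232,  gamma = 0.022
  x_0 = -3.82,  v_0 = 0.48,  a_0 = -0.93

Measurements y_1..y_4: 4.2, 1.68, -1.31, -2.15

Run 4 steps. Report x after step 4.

step 1: x_pred=-3.8440  r=8.0440  x^+=-1.6641  v^+=1.2036  a^+=-0.6266
step 2: x_pred=-0.7296  r=2.4096  x^+=-0.0766  v^+=1.0445  a^+=-0.5357
step 3: x_pred=0.7391  r=-2.0491  x^+=0.1838  v^+=0.0258  a^+=-0.6130
step 4: x_pred=-0.1458  r=-2.0042  x^+=-0.6890  v^+=-1.0667  a^+=-0.6886

x_post = -0.6890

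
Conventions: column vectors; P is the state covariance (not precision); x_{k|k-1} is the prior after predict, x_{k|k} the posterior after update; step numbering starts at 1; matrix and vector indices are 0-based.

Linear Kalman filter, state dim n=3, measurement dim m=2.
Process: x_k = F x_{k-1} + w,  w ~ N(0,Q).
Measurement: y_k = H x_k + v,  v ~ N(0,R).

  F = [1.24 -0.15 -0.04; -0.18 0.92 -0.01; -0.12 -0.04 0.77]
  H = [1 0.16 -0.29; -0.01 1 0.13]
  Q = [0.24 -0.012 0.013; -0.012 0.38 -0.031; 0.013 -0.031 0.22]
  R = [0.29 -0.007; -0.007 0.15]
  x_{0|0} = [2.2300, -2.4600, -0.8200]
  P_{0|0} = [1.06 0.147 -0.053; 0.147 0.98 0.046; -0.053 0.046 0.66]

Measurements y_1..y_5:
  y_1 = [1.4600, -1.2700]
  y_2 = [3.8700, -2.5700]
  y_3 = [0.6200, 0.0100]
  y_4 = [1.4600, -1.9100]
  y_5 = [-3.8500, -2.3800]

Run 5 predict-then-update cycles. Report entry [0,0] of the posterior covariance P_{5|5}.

P_post[0,0] = 0.2320

step 1: x^-=[3.1670, -2.6564, -0.8006]  P^-=[1.8441 -0.2132 -0.2199; -0.2132 1.1942 -0.0245; -0.2199 -0.0245 0.6365]  S=[2.2798 -0.0939; -0.0939 1.3536]  K=[0.8163 -0.1357; 0.0298 0.8835; -0.1778 0.0323]  nu=[-1.5141, 1.5221]  x^+=[1.7245, -1.3566, -0.4822]  P^+=[0.2792 -0.0391 0.1217; -0.0391 0.1405 -0.0657; 0.1217 -0.0657 0.5619]
step 2: x^-=[2.3611, -1.5537, -0.5240]  P^-=[0.6751 -0.1374 0.0805; -0.1374 0.5226 -0.0938; 0.0805 -0.0938 0.5386]  S=[0.9418 -0.0517; -0.0517 0.6599]  K=[0.6604 -0.1509; 0.0144 0.7766; -0.0988 -0.0449]  nu=[1.6055, -0.9246]  x^+=[3.5609, -2.2487, -0.6410]  P^+=[0.2390 -0.0426 0.1367; -0.0426 0.1255 -0.0734; 0.1367 -0.0734 0.5285]
step 3: x^-=[4.7784, -2.7033, -0.8309]  P^-=[0.6126 -0.1304 0.1028; -0.1304 0.5100 -0.1009; 0.1028 -0.1009 0.5159]  S=[0.8671 -0.0403; -0.0403 0.6449]  K=[0.6411 -0.1509; 0.0135 0.7734; -0.0754 -0.0588]  nu=[-3.9669, 2.8691]  x^+=[1.8025, -0.5378, -0.7008]  P^+=[0.2338 -0.0427 0.1379; -0.0427 0.1250 -0.0731; 0.1379 -0.0731 0.5091]
step 4: x^-=[2.3438, -0.8123, -0.7344]  P^-=[0.6044 -0.1292 0.1053; -0.1292 0.5094 -0.1008; 0.1053 -0.1008 0.5040]  S=[0.8568 -0.0384; -0.0384 0.6441]  K=[0.6389 -0.1507; 0.0131 0.7733; -0.0693 -0.0606]  nu=[-0.9668, -0.9788]  x^+=[1.8736, -1.5819, -0.6081]  P^+=[0.2326 -0.0425 0.1362; -0.0425 0.1248 -0.0720; 0.1362 -0.0720 0.4979]
step 5: x^-=[2.5848, -1.7865, -0.6298]  P^-=[0.6027 -0.1287 0.1041; -0.1287 0.5091 -0.0997; 0.1041 -0.0997 0.4976]  S=[0.8553 -0.0381; -0.0381 0.6440]  K=[0.6386 -0.1504; 0.0131 0.7732; -0.0684 -0.0601]  nu=[-6.3316, -0.4858]  x^+=[-1.3856, -2.2449, -0.1676]  P^+=[0.2320 -0.0422 0.1345; -0.0422 0.1247 -0.0711; 0.1345 -0.0711 0.4916]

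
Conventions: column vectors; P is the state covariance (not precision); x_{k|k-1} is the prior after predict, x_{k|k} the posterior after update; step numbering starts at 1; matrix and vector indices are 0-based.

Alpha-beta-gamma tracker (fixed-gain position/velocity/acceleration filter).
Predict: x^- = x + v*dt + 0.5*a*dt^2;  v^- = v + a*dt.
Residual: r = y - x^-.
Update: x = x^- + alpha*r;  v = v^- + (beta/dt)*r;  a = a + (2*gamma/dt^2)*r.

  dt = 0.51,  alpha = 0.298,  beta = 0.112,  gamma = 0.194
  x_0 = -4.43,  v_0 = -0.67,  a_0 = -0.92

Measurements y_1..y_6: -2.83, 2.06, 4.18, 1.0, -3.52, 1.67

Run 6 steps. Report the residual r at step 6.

step 1: x_pred=-4.8913  r=2.0613  x^+=-4.2771  v^+=-0.6865  a^+=2.1550
step 2: x_pred=-4.3469  r=6.4069  x^+=-2.4377  v^+=1.8195  a^+=11.7124
step 3: x_pred=0.0135  r=4.1665  x^+=1.2551  v^+=8.7079  a^+=17.9277
step 4: x_pred=8.0276  r=-7.0276  x^+=5.9334  v^+=16.3077  a^+=7.4444
step 5: x_pred=15.2185  r=-18.7385  x^+=9.6344  v^+=15.9892  a^+=-20.5084
step 6: x_pred=15.1218  r=-13.4518  x^+=11.1131  v^+=2.5758  a^+=-40.5749

resid = -13.4518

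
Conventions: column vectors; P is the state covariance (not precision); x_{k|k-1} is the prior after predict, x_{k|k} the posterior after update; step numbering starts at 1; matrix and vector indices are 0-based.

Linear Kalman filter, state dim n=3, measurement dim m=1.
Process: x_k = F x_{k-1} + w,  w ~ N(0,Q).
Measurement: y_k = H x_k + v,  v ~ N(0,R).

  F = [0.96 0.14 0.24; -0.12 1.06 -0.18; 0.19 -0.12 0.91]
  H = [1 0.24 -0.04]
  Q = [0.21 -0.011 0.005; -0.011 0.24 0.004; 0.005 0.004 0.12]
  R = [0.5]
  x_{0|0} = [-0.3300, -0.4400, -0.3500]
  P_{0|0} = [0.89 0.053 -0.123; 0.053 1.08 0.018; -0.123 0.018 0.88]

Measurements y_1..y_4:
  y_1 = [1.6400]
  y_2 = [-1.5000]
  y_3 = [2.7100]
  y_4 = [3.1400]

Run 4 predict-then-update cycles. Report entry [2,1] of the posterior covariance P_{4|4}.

step 1: x^-=[-0.4624, -0.3638, -0.3284]  P^-=[1.0609 0.0907 0.2254; 0.0907 1.4692 -0.2510; 0.2254 -0.2510 0.8475]  S=[1.6772]  K=[0.6401; 0.2703; 0.0783]  nu=[2.1766]  x^+=[0.9309, 0.2245, -0.1580]  P^+=[0.3736 -0.1995 0.1414; -0.1995 1.3466 -0.2865; 0.1414 -0.2865 0.8373]
step 2: x^-=[0.8872, 0.1547, 0.0061]  P^-=[0.6212 -0.1842 0.3528; -0.1842 1.9517 -0.6588; 0.3528 -0.6588 0.9668]  S=[1.1312]  K=[0.4976; 0.2746; 0.1379]  nu=[-2.4241]  x^+=[-0.3191, -0.5108, -0.3282]  P^+=[0.3411 -0.3387 0.2751; -0.3387 1.8665 -0.7016; 0.2751 -0.7016 0.9452]
step 3: x^-=[-0.4566, -0.4441, -0.2979]  P^-=[0.6040 -0.3694 0.4560; -0.3694 2.7385 -1.2005; 0.4560 -1.2005 1.2058]  S=[1.0729]  K=[0.4633; 0.3130; 0.1116]  nu=[3.2612]  x^+=[1.0544, 0.5767, 0.0659]  P^+=[0.3737 -0.5250 0.4006; -0.5250 2.6334 -1.2380; 0.4006 -1.2380 1.1924]
step 4: x^-=[1.1088, 0.4729, 0.1911]  P^-=[0.6350 -0.6047 0.5820; -0.6047 3.8662 -1.9264; 0.5820 -1.9264 1.5917]  S=[1.0604]  K=[0.4400; 0.3774; 0.0528]  nu=[1.9254]  x^+=[1.9559, 1.1996, 0.2928]  P^+=[0.4297 -0.7808 0.5574; -0.7808 3.7151 -1.9476; 0.5574 -1.9476 1.5887]

P_post[2,1] = -1.9476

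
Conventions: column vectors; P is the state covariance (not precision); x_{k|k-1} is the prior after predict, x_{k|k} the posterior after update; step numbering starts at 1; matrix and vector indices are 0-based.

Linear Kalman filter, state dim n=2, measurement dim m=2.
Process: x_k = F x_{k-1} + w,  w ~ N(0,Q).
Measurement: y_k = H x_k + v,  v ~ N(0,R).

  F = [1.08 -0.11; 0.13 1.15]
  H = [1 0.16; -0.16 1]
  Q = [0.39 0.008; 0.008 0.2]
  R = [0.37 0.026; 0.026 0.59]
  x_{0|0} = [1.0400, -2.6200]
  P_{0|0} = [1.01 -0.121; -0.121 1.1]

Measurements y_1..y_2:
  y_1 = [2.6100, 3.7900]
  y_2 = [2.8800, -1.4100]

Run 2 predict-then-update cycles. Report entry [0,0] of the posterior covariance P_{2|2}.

step 1: x^-=[1.4114, -2.8778]  P^-=[1.6101 -0.1379; -0.1379 1.6356]  S=[1.9779 -0.1043; -0.1043 2.3110]  K=[0.7958 -0.1352; 0.1007 0.7219]  nu=[1.6590, 6.8936]  x^+=[1.7994, 2.2654]  P^+=[0.2929 -0.0122; -0.0122 0.4266]
step 2: x^-=[1.6941, 2.8391]  P^-=[0.7397 -0.0199; -0.0199 0.7654]  S=[1.1229 0.0108; 0.0108 1.3807]  K=[0.6569 -0.1052; 0.0860 0.5560]  nu=[0.7316, -3.9781]  x^+=[2.5933, 0.6903]  P^+=[0.2413 -0.0064; -0.0064 0.3293]

P_post[0,0] = 0.2413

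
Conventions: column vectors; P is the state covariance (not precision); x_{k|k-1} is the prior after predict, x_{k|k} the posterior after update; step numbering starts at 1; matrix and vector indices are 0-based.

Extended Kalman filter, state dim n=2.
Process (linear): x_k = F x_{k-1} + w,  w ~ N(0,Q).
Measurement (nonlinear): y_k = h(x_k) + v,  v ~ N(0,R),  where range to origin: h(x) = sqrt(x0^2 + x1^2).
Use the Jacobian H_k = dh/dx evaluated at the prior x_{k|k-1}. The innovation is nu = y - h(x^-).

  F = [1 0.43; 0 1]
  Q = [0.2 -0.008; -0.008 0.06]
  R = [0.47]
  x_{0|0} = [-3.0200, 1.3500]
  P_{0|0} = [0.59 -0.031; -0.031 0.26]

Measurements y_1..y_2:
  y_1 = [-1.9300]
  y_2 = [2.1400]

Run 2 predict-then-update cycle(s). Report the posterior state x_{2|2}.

step 1: x^-=[-2.4395, 1.3500]  P^-=[0.8114 0.0728; 0.0728 0.3200]  H_jac=[-0.8750 0.4842]  S=[1.1045]  K=[-0.6109; 0.0826]  nu=[-4.7181]  x^+=[0.4426, 0.9602]  P^+=[0.3993 0.1285; 0.1285 0.3125]
step 2: x^-=[0.8555, 0.9602]  P^-=[0.7676 0.2549; 0.2549 0.3725]  H_jac=[0.6652 0.7466]  S=[1.2705]  K=[0.5517; 0.3523]  nu=[0.8539]  x^+=[1.3266, 1.2611]  P^+=[0.3809 0.0079; 0.0079 0.2147]

x_post = [1.3266, 1.2611]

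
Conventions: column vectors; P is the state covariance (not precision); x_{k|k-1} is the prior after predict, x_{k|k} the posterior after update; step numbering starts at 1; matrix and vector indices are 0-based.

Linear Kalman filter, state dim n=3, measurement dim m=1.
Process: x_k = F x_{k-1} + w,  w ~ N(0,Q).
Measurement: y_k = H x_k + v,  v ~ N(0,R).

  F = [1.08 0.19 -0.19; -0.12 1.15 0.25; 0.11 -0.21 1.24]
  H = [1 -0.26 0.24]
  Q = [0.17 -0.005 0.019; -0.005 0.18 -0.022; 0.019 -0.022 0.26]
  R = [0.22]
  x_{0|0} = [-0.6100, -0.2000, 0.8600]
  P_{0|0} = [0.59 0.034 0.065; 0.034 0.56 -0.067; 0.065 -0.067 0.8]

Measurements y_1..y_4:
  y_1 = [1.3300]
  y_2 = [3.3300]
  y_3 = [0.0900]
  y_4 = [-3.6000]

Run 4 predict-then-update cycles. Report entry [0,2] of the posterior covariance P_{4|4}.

step 1: x^-=[-0.8602, 0.0582, 1.0413]  P^-=[0.8994 0.0748 -0.0615; 0.0748 0.9273 -0.0118; -0.0615 -0.0118 1.5730]  S=[1.2057]  K=[0.7176; -0.1402; 0.2646]  nu=[1.9554]  x^+=[0.5429, -0.2160, 1.5588]  P^+=[0.2786 0.1962 -0.2905; 0.1962 0.9036 0.0330; -0.2905 0.0330 1.4885]
step 2: x^-=[0.2492, 0.0761, 2.0380]  P^-=[0.7786 0.2341 -0.7489; 0.2341 1.4543 0.3278; -0.7489 0.3278 2.4865]  S=[0.7180]  K=[0.7493; -0.0910; -0.3305]  nu=[2.6115]  x^+=[2.2059, -0.1615, 1.1747]  P^+=[0.3755 0.2831 -0.5710; 0.2831 1.4483 0.3062; -0.5710 0.3062 2.4081]
step 3: x^-=[2.1285, -0.1567, 1.7332]  P^-=[1.0756 0.2739 -1.2882; 0.2739 2.3835 0.9026; -1.2882 0.9026 3.7027]  S=[0.7965]  K=[0.8728; -0.1621; -0.7962]  nu=[-2.4953]  x^+=[-0.0492, 0.2479, 3.7201]  P^+=[0.4689 0.3867 -0.7347; 0.3867 2.3626 0.7997; -0.7347 0.7997 3.1977]
step 4: x^-=[-0.7129, 1.2210, 4.5555]  P^-=[1.3201 0.4181 -1.6008; 0.4181 3.9084 1.6388; -1.6008 1.6388 4.6518]  S=[0.8819]  K=[0.9379; -0.2322; -1.0323]  nu=[-3.6630]  x^+=[-4.1485, 2.0714, 8.3368]  P^+=[0.5442 0.6102 -0.7469; 0.6102 3.8608 1.4274; -0.7469 1.4274 3.7120]

P_post[0,2] = -0.7469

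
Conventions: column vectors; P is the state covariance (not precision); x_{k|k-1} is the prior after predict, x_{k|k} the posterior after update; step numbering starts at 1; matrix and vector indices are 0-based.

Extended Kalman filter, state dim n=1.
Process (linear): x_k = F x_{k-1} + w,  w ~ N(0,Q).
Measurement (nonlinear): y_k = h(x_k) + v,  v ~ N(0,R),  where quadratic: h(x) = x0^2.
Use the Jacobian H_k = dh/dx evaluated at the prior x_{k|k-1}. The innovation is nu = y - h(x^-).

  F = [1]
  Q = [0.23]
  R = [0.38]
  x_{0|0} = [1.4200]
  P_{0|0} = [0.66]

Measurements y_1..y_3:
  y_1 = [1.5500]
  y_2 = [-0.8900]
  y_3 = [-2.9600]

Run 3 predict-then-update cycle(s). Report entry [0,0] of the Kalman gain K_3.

K[0,0] = 0.4154

step 1: x^-=[1.4200]  P^-=[0.8900]  H_jac=[2.8400]  S=[7.5584]  K=[0.3344]  nu=[-0.4664]  x^+=[1.2640]  P^+=[0.0447]
step 2: x^-=[1.2640]  P^-=[0.2747]  H_jac=[2.5281]  S=[2.1359]  K=[0.3252]  nu=[-2.4878]  x^+=[0.4550]  P^+=[0.0489]
step 3: x^-=[0.4550]  P^-=[0.2789]  H_jac=[0.9101]  S=[0.6110]  K=[0.4154]  nu=[-3.1671]  x^+=[-0.8606]  P^+=[0.1734]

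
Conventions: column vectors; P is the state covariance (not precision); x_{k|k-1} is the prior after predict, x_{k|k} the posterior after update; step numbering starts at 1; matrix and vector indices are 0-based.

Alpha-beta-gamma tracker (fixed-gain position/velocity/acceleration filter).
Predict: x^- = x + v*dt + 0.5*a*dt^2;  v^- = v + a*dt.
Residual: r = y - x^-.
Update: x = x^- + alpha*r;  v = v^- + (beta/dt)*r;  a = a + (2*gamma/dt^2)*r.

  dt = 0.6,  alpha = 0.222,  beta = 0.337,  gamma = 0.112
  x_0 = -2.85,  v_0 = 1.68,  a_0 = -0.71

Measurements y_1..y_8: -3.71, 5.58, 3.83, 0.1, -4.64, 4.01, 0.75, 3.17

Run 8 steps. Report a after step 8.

a_post = 1.5236

step 1: x_pred=-1.9698  r=-1.7402  x^+=-2.3561  v^+=0.2766  a^+=-1.7928
step 2: x_pred=-2.5129  r=8.0929  x^+=-0.7163  v^+=3.7464  a^+=3.2428
step 3: x_pred=2.1153  r=1.7147  x^+=2.4960  v^+=6.6552  a^+=4.3097
step 4: x_pred=7.2648  r=-7.1648  x^+=5.6742  v^+=5.2168  a^+=-0.1484
step 5: x_pred=8.7776  r=-13.4176  x^+=5.7989  v^+=-2.4085  a^+=-8.4971
step 6: x_pred=2.8243  r=1.1857  x^+=3.0875  v^+=-6.8408  a^+=-7.7593
step 7: x_pred=-2.4136  r=3.1636  x^+=-1.7113  v^+=-9.7195  a^+=-5.7909
step 8: x_pred=-8.5853  r=11.7553  x^+=-5.9756  v^+=-6.5914  a^+=1.5236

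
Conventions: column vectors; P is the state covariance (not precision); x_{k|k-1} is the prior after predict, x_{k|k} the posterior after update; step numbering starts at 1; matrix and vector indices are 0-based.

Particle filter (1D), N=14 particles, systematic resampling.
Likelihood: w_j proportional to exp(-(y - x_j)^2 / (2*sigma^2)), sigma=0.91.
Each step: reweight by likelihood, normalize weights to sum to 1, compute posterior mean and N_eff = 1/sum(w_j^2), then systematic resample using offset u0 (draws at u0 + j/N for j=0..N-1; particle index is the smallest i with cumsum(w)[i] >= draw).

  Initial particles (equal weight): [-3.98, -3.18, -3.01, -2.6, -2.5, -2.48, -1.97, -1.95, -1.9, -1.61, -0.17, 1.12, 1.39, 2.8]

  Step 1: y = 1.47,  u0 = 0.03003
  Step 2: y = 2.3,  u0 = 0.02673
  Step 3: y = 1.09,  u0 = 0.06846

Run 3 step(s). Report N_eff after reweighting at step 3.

N_eff = 11.9776

step 1: w=[0.0000, 0.0000, 0.0000, 0.0000, 0.0000, 0.0000, 0.0003, 0.0003, 0.0004, 0.0013, 0.0797, 0.3757, 0.4030, 0.1390]  mean=1.3523  Neff=3.0370  idx=[10, 11, 11, 11, 11, 11, 12, 12, 12, 12, 12, 12, 13, 13]
step 2: w=[0.0033, 0.0572, 0.0572, 0.0572, 0.0572, 0.0572, 0.0804, 0.0804, 0.0804, 0.0804, 0.0804, 0.0804, 0.1140, 0.1140]  mean=1.6291  Neff=12.3164  idx=[1, 2, 3, 5, 6, 7, 8, 8, 9, 10, 11, 12, 12, 13]
step 3: w=[0.0897, 0.0897, 0.0897, 0.0897, 0.0850, 0.0850, 0.0850, 0.0850, 0.0850, 0.0850, 0.0850, 0.0154, 0.0154, 0.0154]  mean=1.3581  Neff=11.9776  idx=[0, 1, 2, 3, 3, 4, 5, 6, 7, 8, 8, 9, 10, 13]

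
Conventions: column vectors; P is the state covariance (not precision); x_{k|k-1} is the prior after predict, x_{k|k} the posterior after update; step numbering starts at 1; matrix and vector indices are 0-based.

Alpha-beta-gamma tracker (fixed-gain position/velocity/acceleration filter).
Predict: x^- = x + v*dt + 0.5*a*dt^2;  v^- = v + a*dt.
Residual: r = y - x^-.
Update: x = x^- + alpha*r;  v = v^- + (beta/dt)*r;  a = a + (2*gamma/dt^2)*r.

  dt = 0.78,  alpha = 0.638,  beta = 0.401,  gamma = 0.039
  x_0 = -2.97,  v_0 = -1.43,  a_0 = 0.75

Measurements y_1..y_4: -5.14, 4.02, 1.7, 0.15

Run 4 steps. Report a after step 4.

step 1: x_pred=-3.8573  r=-1.2827  x^+=-4.6756  v^+=-1.5045  a^+=0.5855
step 2: x_pred=-5.6710  r=9.6910  x^+=0.5119  v^+=3.9344  a^+=1.8280
step 3: x_pred=4.1368  r=-2.4368  x^+=2.5821  v^+=4.1075  a^+=1.5156
step 4: x_pred=6.2470  r=-6.0970  x^+=2.3571  v^+=2.1552  a^+=0.7339

a_post = 0.7339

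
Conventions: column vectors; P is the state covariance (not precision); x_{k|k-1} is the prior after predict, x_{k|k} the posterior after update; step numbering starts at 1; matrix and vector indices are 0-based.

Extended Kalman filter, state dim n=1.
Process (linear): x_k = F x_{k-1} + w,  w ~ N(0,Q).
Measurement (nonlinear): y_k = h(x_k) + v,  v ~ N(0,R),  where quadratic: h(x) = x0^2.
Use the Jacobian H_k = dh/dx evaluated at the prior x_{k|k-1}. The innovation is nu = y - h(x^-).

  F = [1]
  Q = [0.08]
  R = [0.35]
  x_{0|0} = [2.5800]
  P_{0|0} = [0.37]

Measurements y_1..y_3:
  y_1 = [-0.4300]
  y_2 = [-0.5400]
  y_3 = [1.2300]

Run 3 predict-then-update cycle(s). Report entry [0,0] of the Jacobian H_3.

H_jac[0,0] = 1.4469

step 1: x^-=[2.5800]  P^-=[0.4500]  H_jac=[5.1600]  S=[12.3315]  K=[0.1883]  nu=[-7.0864]  x^+=[1.2456]  P^+=[0.0128]
step 2: x^-=[1.2456]  P^-=[0.0928]  H_jac=[2.4913]  S=[0.9258]  K=[0.2496]  nu=[-2.0916]  x^+=[0.7235]  P^+=[0.0351]
step 3: x^-=[0.7235]  P^-=[0.1151]  H_jac=[1.4469]  S=[0.5909]  K=[0.2818]  nu=[0.7066]  x^+=[0.9226]  P^+=[0.0682]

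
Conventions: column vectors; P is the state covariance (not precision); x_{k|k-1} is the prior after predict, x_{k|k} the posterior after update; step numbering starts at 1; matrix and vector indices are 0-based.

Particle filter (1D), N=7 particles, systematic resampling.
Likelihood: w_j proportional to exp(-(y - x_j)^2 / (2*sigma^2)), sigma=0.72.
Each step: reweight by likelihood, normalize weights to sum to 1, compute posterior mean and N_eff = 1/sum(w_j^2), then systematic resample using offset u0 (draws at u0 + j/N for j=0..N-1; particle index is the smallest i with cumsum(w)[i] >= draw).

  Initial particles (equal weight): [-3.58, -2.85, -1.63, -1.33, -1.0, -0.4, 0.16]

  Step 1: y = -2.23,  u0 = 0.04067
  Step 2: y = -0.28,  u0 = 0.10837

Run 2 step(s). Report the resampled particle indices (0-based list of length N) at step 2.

step 1: w=[0.0749, 0.2997, 0.3068, 0.1988, 0.1009, 0.0172, 0.0018]  mean=-1.9941  Neff=4.1745  idx=[0, 1, 1, 2, 2, 3, 4]
step 2: w=[0.0000, 0.0013, 0.0013, 0.1326, 0.1326, 0.2656, 0.4665]  mean=-1.2597  Neff=3.0926  idx=[3, 4, 5, 6, 6, 6, 6]

resampled_idx = [3, 4, 5, 6, 6, 6, 6]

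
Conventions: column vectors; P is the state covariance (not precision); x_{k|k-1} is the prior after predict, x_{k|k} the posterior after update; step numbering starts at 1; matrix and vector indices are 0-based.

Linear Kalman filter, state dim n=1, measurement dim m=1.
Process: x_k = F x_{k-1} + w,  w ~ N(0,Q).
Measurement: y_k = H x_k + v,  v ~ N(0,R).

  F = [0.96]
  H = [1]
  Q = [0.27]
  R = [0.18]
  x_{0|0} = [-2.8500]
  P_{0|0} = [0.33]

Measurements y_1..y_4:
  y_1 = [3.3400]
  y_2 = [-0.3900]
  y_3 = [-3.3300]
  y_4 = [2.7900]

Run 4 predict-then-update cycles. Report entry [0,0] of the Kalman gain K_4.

K[0,0] = 0.6803

step 1: x^-=[-2.7360]  P^-=[0.5741]  S=[0.7541]  K=[0.7613]  nu=[6.0760]  x^+=[1.8897]  P^+=[0.1370]
step 2: x^-=[1.8142]  P^-=[0.3963]  S=[0.5763]  K=[0.6877]  nu=[-2.2042]  x^+=[0.2984]  P^+=[0.1238]
step 3: x^-=[0.2865]  P^-=[0.3841]  S=[0.5641]  K=[0.6809]  nu=[-3.6165]  x^+=[-2.1759]  P^+=[0.1226]
step 4: x^-=[-2.0889]  P^-=[0.3830]  S=[0.5630]  K=[0.6803]  nu=[4.8789]  x^+=[1.2300]  P^+=[0.1224]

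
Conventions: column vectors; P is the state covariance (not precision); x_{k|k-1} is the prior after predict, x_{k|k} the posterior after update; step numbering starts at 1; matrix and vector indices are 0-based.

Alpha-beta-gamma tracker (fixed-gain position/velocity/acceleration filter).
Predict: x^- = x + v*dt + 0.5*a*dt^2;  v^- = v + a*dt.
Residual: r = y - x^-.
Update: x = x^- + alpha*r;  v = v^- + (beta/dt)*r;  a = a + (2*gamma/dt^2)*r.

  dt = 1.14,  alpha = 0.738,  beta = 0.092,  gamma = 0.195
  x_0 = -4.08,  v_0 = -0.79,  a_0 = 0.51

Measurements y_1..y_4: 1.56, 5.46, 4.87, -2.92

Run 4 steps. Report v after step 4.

step 1: x_pred=-4.6492  r=6.2092  x^+=-0.0668  v^+=0.2925  a^+=2.3733
step 2: x_pred=1.8088  r=3.6512  x^+=4.5034  v^+=3.2928  a^+=3.4690
step 3: x_pred=10.5113  r=-5.6413  x^+=6.3480  v^+=6.7922  a^+=1.7761
step 4: x_pred=15.2452  r=-18.1652  x^+=1.8393  v^+=7.3510  a^+=-3.6751

v_post = 7.3510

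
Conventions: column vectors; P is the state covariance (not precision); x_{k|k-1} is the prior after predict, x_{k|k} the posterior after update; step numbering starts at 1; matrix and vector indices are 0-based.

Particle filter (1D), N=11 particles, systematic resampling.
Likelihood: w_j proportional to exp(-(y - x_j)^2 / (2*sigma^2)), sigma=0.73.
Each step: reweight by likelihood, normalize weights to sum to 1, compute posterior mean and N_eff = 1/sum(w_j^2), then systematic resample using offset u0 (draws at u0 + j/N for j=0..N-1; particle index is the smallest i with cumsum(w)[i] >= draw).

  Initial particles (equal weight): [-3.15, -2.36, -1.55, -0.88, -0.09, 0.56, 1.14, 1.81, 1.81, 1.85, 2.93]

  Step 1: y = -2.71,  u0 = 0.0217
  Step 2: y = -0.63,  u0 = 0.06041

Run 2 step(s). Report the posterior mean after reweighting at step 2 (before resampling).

step 1: w=[0.4062, 0.4342, 0.1378, 0.0210, 0.0008, 0.0000, 0.0000, 0.0000, 0.0000, 0.0000, 0.0000]  mean=-2.5363  Neff=2.6815  idx=[0, 0, 0, 0, 0, 1, 1, 1, 1, 1, 2]
step 2: w=[0.0034, 0.0034, 0.0034, 0.0034, 0.0034, 0.0787, 0.0787, 0.0787, 0.0787, 0.0787, 0.5897]  mean=-1.8957  Neff=2.6404  idx=[5, 6, 7, 9, 10, 10, 10, 10, 10, 10, 10]

post_mean = -1.8957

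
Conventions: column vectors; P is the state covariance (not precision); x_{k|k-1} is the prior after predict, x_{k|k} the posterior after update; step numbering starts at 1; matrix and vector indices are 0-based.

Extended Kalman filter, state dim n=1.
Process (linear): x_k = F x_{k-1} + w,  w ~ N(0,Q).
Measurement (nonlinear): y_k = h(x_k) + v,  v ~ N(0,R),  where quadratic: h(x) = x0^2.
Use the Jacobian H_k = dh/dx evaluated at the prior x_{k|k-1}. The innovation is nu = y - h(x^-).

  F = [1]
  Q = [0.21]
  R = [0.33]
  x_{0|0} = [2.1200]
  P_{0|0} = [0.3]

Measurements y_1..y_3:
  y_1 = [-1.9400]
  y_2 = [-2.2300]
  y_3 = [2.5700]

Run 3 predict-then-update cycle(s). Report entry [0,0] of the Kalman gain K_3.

K[0,0] = -0.4832

step 1: x^-=[2.1200]  P^-=[0.5100]  H_jac=[4.2400]  S=[9.4986]  K=[0.2277]  nu=[-6.4344]  x^+=[0.6552]  P^+=[0.0177]
step 2: x^-=[0.6552]  P^-=[0.2277]  H_jac=[1.3104]  S=[0.7210]  K=[0.4139]  nu=[-2.6593]  x^+=[-0.4454]  P^+=[0.1042]
step 3: x^-=[-0.4454]  P^-=[0.3142]  H_jac=[-0.8908]  S=[0.5793]  K=[-0.4832]  nu=[2.3716]  x^+=[-1.5912]  P^+=[0.1790]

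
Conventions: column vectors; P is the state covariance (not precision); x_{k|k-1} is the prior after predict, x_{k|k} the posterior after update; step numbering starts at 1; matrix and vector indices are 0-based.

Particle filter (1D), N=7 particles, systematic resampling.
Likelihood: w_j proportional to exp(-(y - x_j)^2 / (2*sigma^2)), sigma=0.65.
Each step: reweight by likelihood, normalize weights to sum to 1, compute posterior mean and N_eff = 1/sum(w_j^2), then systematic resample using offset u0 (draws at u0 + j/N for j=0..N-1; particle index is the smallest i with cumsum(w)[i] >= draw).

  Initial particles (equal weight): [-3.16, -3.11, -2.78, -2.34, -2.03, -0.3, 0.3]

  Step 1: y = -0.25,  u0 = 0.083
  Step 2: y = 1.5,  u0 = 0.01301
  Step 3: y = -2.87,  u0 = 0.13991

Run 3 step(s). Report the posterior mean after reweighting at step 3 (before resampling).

post_mean = -0.2445

step 1: w=[0.0000, 0.0000, 0.0003, 0.0033, 0.0136, 0.5777, 0.4050]  mean=-0.0882  Neff=2.0082  idx=[5, 5, 5, 5, 6, 6, 6]
step 2: w=[0.0342, 0.0342, 0.0342, 0.0342, 0.2877, 0.2877, 0.2877]  mean=0.2179  Neff=3.9514  idx=[0, 4, 4, 5, 5, 6, 6]
step 3: w=[0.9075, 0.0154, 0.0154, 0.0154, 0.0154, 0.0154, 0.0154]  mean=-0.2445  Neff=1.2120  idx=[0, 0, 0, 0, 0, 0, 6]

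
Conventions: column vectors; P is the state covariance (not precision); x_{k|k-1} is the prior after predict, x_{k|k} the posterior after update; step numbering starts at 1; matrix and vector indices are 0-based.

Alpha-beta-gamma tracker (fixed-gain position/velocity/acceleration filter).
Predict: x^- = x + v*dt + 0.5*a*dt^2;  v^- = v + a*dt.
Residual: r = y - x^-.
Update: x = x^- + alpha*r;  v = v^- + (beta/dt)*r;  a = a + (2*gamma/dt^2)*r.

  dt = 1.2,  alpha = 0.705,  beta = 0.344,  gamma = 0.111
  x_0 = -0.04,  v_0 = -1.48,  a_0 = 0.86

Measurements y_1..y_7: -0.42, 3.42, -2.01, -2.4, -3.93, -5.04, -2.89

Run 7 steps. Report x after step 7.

step 1: x_pred=-1.1968  r=0.7768  x^+=-0.6492  v^+=-0.2253  a^+=0.9798
step 2: x_pred=-0.2141  r=3.6341  x^+=2.3479  v^+=1.9922  a^+=1.5400
step 3: x_pred=5.8474  r=-7.8574  x^+=0.3079  v^+=1.5877  a^+=0.3287
step 4: x_pred=2.4499  r=-4.8499  x^+=-0.9693  v^+=0.5919  a^+=-0.4190
step 5: x_pred=-0.5607  r=-3.3693  x^+=-2.9361  v^+=-0.8768  a^+=-0.9384
step 6: x_pred=-4.6639  r=-0.3761  x^+=-4.9291  v^+=-2.1107  a^+=-0.9964
step 7: x_pred=-8.1794  r=5.2894  x^+=-4.4504  v^+=-1.7902  a^+=-0.1810

x_post = -4.4504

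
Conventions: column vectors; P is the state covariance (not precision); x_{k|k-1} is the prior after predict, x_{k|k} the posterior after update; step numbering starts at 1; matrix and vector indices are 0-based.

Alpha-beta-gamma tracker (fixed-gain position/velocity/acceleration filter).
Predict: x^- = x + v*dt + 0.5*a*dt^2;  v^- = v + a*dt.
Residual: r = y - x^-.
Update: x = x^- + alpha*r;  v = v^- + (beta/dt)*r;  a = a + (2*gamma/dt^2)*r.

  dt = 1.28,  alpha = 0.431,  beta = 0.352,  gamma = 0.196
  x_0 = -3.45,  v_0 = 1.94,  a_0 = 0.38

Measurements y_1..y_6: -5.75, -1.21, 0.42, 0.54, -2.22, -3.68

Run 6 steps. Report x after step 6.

x_post = -2.0556

step 1: x_pred=-0.6555  r=-5.0945  x^+=-2.8512  v^+=1.0254  a^+=-0.8389
step 2: x_pred=-2.2259  r=1.0159  x^+=-1.7881  v^+=0.2310  a^+=-0.5958
step 3: x_pred=-1.9805  r=2.4005  x^+=-0.9459  v^+=0.1285  a^+=-0.0215
step 4: x_pred=-0.7990  r=1.3390  x^+=-0.2219  v^+=0.4692  a^+=0.2989
step 5: x_pred=0.6235  r=-2.8435  x^+=-0.6020  v^+=0.0698  a^+=-0.3815
step 6: x_pred=-0.8252  r=-2.8548  x^+=-2.0556  v^+=-1.2035  a^+=-1.0645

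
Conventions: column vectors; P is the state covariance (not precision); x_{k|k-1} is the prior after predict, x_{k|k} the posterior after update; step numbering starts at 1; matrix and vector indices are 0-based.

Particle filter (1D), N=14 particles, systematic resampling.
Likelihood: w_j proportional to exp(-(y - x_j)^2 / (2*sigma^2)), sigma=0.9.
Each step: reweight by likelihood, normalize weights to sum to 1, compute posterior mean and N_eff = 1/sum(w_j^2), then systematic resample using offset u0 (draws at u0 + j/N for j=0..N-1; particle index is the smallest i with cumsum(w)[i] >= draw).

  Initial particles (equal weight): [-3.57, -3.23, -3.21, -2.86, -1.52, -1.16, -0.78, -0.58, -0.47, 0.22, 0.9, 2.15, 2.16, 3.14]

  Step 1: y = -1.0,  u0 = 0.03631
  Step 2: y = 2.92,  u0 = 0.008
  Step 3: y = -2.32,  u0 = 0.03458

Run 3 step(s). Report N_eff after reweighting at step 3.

step 1: w=[0.0032, 0.0088, 0.0093, 0.0224, 0.1603, 0.1864, 0.1838, 0.1698, 0.1592, 0.0756, 0.0204, 0.0004, 0.0004, 0.0000]  mean=-0.8735  Neff=6.4426  idx=[3, 4, 4, 5, 5, 6, 6, 6, 7, 7, 8, 8, 8, 9]
step 2: w=[0.0000, 0.0003, 0.0003, 0.0022, 0.0022, 0.0139, 0.0139, 0.0139, 0.0339, 0.0339, 0.0540, 0.0540, 0.0540, 0.7232]  mean=0.0048  Neff=1.8701  idx=[5, 8, 10, 11, 13, 13, 13, 13, 13, 13, 13, 13, 13, 13]
step 3: w=[0.2842, 0.1896, 0.1486, 0.1486, 0.0229, 0.0229, 0.0229, 0.0229, 0.0229, 0.0229, 0.0229, 0.0229, 0.0229, 0.0229]  mean=-0.4209  Neff=6.0195  idx=[0, 0, 0, 0, 1, 1, 1, 2, 2, 3, 3, 6, 9, 12]

N_eff = 6.0195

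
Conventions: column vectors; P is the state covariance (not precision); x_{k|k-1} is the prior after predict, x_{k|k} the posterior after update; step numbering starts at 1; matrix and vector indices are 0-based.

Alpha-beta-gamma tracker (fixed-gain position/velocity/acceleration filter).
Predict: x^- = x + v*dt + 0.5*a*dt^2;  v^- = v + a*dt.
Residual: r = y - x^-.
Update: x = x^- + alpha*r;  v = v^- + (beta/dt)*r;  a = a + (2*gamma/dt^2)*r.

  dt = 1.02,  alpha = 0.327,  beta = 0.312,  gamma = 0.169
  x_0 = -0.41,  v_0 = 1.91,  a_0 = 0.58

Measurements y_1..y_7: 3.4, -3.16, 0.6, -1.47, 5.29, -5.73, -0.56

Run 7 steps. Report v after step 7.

v_post = 0.8984

step 1: x_pred=1.8399  r=1.5601  x^+=2.3501  v^+=2.9788  a^+=1.0868
step 2: x_pred=5.9538  r=-9.1138  x^+=2.9736  v^+=1.2996  a^+=-1.8740
step 3: x_pred=3.3243  r=-2.7243  x^+=2.4335  v^+=-1.4452  a^+=-2.7591
step 4: x_pred=-0.4759  r=-0.9941  x^+=-0.8010  v^+=-4.5636  a^+=-3.0820
step 5: x_pred=-7.0591  r=12.3491  x^+=-3.0209  v^+=-3.9299  a^+=0.9299
step 6: x_pred=-6.5457  r=0.8157  x^+=-6.2790  v^+=-2.7319  a^+=1.1949
step 7: x_pred=-8.4439  r=7.8839  x^+=-5.8659  v^+=0.8984  a^+=3.7562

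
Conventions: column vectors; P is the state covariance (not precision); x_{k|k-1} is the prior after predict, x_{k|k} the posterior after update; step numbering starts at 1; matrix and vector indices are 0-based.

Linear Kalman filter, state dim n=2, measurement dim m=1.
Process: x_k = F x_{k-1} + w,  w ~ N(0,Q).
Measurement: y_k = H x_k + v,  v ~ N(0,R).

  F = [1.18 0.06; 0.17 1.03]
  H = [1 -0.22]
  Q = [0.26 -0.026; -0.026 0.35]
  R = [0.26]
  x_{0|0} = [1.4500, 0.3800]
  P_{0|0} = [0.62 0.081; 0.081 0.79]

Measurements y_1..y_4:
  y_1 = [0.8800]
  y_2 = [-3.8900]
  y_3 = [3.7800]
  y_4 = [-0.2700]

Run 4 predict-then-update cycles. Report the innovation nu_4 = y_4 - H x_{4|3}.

innov = [-2.3169]

step 1: x^-=[1.7338, 0.6379]  P^-=[1.1376 0.2465; 0.2465 1.2344]  S=[1.3489]  K=[0.8032; -0.0186]  nu=[-0.7135]  x^+=[1.1608, 0.6512]  P^+=[0.2675 0.2666; 0.2666 1.2339]
step 2: x^-=[1.4088, 0.8680]  P^-=[0.6746 0.4307; 0.4307 1.7602]  S=[0.8303]  K=[0.6984; 0.0523]  nu=[-5.1078]  x^+=[-2.1584, 0.6007]  P^+=[0.2697 0.4003; 0.4003 1.7579]
step 3: x^-=[-2.5109, 0.2518]  P^-=[0.6985 0.6274; 0.6274 2.3630]  S=[0.7968]  K=[0.7034; 0.1350]  nu=[6.3463]  x^+=[1.9530, 1.1084]  P^+=[0.3043 0.5517; 0.5517 2.3484]
step 4: x^-=[2.3711, 1.4737]  P^-=[0.7702 0.8564; 0.8564 3.0435]  S=[0.8007]  K=[0.7266; 0.2333]  nu=[-2.3169]  x^+=[0.6876, 0.9331]  P^+=[0.3475 0.7206; 0.7206 2.9999]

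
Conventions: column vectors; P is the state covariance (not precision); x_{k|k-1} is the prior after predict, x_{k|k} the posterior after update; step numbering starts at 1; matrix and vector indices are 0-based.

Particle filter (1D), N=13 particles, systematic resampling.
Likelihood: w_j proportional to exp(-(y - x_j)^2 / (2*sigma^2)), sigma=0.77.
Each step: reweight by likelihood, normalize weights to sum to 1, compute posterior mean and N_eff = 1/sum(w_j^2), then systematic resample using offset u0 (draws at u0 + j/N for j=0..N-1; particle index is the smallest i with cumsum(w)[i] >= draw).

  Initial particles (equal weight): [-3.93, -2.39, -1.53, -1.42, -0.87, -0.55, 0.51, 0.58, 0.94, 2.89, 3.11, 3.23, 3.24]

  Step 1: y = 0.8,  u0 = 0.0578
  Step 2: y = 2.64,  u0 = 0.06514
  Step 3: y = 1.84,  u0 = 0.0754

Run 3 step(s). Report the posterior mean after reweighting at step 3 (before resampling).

step 1: w=[0.0000, 0.0001, 0.0031, 0.0048, 0.0292, 0.0659, 0.2856, 0.2944, 0.3016, 0.0077, 0.0034, 0.0021, 0.0020]  mean=0.5727  Neff=3.7804  idx=[5, 6, 6, 6, 6, 7, 7, 7, 7, 8, 8, 8, 8]
step 2: w=[0.0003, 0.0397, 0.0397, 0.0397, 0.0397, 0.0509, 0.0509, 0.0509, 0.0509, 0.1593, 0.1593, 0.1593, 0.1593]  mean=0.7979  Neff=8.4610  idx=[2, 4, 6, 7, 9, 9, 10, 10, 10, 11, 11, 12, 12]
step 3: w=[0.0408, 0.0408, 0.0475, 0.0475, 0.0915, 0.0915, 0.0915, 0.0915, 0.0915, 0.0915, 0.0915, 0.0915, 0.0915]  mean=0.8708  Neff=12.0216  idx=[1, 3, 4, 5, 6, 7, 7, 8, 9, 10, 11, 12, 12]

post_mean = 0.8708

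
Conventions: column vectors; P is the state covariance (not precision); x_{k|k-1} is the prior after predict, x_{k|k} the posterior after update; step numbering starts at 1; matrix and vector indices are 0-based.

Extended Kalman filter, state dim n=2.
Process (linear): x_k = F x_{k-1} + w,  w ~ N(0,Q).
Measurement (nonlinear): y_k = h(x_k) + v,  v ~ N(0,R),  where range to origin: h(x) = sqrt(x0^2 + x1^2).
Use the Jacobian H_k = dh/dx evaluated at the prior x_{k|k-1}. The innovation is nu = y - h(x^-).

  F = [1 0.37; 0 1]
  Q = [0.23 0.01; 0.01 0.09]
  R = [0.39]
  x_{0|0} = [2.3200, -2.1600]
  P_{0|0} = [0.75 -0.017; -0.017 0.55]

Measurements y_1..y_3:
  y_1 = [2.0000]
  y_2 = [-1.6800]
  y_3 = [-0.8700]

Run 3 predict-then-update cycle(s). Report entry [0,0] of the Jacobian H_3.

step 1: x^-=[1.5208, -2.1600]  P^-=[1.0427 0.1965; 0.1965 0.6400]  H_jac=[0.5757 -0.8177]  S=[0.9785]  K=[0.4493; -0.4192]  nu=[-0.6417]  x^+=[1.2325, -1.8910]  P^+=[0.8452 0.3808; 0.3808 0.4681]
step 2: x^-=[0.5328, -1.8910]  P^-=[1.4211 0.5640; 0.5640 0.5581]  H_jac=[0.2712 -0.9625]  S=[0.7171]  K=[-0.2195; -0.5358]  nu=[-3.6446]  x^+=[1.3329, 0.0616]  P^+=[1.3865 0.4796; 0.4796 0.3522]
step 3: x^-=[1.3557, 0.0616]  P^-=[2.0196 0.6200; 0.6200 0.4422]  H_jac=[0.9990 0.0454]  S=[2.4626]  K=[0.8307; 0.2596]  nu=[-2.2271]  x^+=[-0.4943, -0.5166]  P^+=[0.3203 0.0888; 0.0888 0.2762]

H_jac[0,0] = 0.9990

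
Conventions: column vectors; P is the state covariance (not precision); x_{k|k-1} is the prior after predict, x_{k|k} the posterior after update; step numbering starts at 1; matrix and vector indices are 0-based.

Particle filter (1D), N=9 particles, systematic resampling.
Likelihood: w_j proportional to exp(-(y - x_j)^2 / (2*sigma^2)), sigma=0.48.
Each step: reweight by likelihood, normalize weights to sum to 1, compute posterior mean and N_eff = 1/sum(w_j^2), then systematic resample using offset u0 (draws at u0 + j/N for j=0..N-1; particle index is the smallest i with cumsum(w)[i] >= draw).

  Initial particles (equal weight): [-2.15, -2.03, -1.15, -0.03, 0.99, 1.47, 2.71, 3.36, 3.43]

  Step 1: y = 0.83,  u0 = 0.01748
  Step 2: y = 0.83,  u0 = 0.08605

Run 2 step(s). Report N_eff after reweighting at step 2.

step 1: w=[0.0000, 0.0000, 0.0001, 0.1289, 0.6069, 0.2638, 0.0003, 0.0000, 0.0000]  mean=0.9854  Neff=2.2000  idx=[3, 3, 4, 4, 4, 4, 4, 5, 5]
step 2: w=[0.0337, 0.0337, 0.1589, 0.1589, 0.1589, 0.1589, 0.1589, 0.0691, 0.0691]  mean=0.9875  Neff=7.2447  idx=[2, 2, 3, 4, 4, 5, 6, 7, 8]

N_eff = 7.2447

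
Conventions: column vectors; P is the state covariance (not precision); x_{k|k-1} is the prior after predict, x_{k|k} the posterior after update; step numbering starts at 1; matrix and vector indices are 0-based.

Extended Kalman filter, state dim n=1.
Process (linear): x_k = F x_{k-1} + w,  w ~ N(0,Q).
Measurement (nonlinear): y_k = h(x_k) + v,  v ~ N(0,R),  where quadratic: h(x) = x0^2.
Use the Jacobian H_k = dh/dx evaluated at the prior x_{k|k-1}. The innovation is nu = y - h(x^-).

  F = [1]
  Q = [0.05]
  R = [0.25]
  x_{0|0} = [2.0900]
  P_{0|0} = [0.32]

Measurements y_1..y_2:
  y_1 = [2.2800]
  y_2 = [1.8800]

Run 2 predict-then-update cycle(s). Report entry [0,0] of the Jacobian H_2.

step 1: x^-=[2.0900]  P^-=[0.3700]  H_jac=[4.1800]  S=[6.7148]  K=[0.2303]  nu=[-2.0881]  x^+=[1.6091]  P^+=[0.0138]
step 2: x^-=[1.6091]  P^-=[0.0638]  H_jac=[3.2181]  S=[0.9105]  K=[0.2254]  nu=[-0.7091]  x^+=[1.4492]  P^+=[0.0175]

H_jac[0,0] = 3.2181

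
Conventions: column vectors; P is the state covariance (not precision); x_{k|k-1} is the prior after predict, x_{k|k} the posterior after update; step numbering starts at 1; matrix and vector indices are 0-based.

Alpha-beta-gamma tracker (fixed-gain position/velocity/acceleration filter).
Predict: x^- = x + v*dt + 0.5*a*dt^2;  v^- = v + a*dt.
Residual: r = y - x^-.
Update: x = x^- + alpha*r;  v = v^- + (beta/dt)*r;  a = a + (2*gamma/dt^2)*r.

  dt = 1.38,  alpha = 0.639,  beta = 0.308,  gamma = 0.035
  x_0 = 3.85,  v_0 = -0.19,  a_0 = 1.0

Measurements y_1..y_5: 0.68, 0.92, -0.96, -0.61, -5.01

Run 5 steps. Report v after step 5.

v_post = 0.0245

step 1: x_pred=4.5400  r=-3.8600  x^+=2.0735  v^+=0.3285  a^+=0.8581
step 2: x_pred=3.3439  r=-2.4239  x^+=1.7950  v^+=0.9717  a^+=0.7690
step 3: x_pred=3.8682  r=-4.8282  x^+=0.7830  v^+=0.9554  a^+=0.5916
step 4: x_pred=2.6647  r=-3.2747  x^+=0.5722  v^+=1.0408  a^+=0.4712
step 5: x_pred=2.4572  r=-7.4672  x^+=-2.3144  v^+=0.0245  a^+=0.1967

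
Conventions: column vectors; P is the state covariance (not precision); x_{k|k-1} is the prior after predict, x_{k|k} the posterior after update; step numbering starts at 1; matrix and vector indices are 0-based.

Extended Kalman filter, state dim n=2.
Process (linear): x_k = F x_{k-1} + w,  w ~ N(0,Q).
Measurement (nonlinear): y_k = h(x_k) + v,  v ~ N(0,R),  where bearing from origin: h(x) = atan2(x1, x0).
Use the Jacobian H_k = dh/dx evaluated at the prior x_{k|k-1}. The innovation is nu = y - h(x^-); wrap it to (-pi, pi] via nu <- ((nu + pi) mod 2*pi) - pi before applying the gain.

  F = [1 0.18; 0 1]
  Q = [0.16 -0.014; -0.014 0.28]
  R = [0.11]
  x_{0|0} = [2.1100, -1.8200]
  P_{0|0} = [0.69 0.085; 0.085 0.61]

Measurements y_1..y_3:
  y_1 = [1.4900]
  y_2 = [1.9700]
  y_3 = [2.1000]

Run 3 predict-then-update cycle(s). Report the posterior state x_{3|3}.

x_post = [3.7032, 4.3629]

step 1: x^-=[1.7824, -1.8200]  P^-=[0.9004 0.1808; 0.1808 0.8900]  H_jac=[0.2805 0.2747]  S=[0.2758]  K=[1.0956; 1.0701]  nu=[2.2858]  x^+=[4.2867, 0.6261]  P^+=[0.5693 -0.1426; -0.1426 0.5741]
step 2: x^-=[4.3994, 0.6261]  P^-=[0.6966 -0.0532; -0.0532 0.8541]  H_jac=[-0.0317 0.2228]  S=[0.1538]  K=[-0.2206; 1.2479]  nu=[1.8286]  x^+=[3.9959, 2.9080]  P^+=[0.6891 -0.0109; -0.0109 0.6146]
step 3: x^-=[4.5194, 2.9080]  P^-=[0.8651 0.0858; 0.0858 0.8946]  H_jac=[-0.1007 0.1565]  S=[0.1380]  K=[-0.5341; 0.9520]  nu=[1.5282]  x^+=[3.7032, 4.3629]  P^+=[0.8258 0.1559; 0.1559 0.7695]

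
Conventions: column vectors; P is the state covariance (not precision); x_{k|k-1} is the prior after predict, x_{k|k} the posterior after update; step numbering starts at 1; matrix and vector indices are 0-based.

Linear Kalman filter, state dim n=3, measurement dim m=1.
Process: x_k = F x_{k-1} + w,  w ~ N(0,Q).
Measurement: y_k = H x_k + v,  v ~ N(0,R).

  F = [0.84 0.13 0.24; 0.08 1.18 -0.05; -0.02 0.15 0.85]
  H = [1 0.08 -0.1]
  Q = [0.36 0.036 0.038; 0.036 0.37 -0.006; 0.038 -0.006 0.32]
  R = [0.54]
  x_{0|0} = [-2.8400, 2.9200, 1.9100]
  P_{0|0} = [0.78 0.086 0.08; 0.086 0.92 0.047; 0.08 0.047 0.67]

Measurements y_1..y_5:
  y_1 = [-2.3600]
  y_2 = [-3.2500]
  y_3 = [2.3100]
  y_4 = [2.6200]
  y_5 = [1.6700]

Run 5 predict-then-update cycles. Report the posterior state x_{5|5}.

step 1: x^-=[-1.5476, 3.1229, 2.1183]  P^-=[1.0185 0.3188 0.2537; 0.3188 1.6677 0.1784; 0.2537 0.1784 0.8338]  S=[1.5749]  K=[0.6468; 0.2758; 0.1172]  nu=[-0.8504]  x^+=[-2.0976, 2.8883, 2.0186]  P^+=[0.3597 0.0379 0.1343; 0.0379 1.5479 0.1275; 0.1343 0.1275 0.8122]
step 2: x^-=[-0.9021, 3.1395, 2.1910]  P^-=[0.7571 0.3580 0.3464; 0.3580 2.5207 0.3686; 0.3464 0.3686 0.9695]  S=[1.3050]  K=[0.5755; 0.4006; 0.2138]  nu=[-2.3800]  x^+=[-2.2719, 2.1861, 1.6822]  P^+=[0.3248 0.0571 0.1859; 0.0571 2.3112 0.2569; 0.1859 0.2569 0.9099]
step 3: x^-=[-1.2204, 2.3137, 1.8032]  P^-=[0.7841 0.5255 0.4397; 0.5255 3.5715 0.6318; 0.4397 0.6318 1.0883]  S=[1.3439]  K=[0.5820; 0.5566; 0.2838]  nu=[3.5257]  x^+=[0.8316, 4.2762, 2.8039]  P^+=[0.3289 0.0901 0.2177; 0.0901 3.1551 0.4195; 0.2177 0.4195 0.9801]
step 4: x^-=[1.9274, 4.9722, 3.0081]  P^-=[0.8355 0.7317 0.5209; 0.7317 4.7335 0.9418; 0.5209 0.9418 1.1983]  S=[1.4156]  K=[0.5948; 0.7179; 0.3366]  nu=[0.5956]  x^+=[2.2817, 5.3998, 3.2086]  P^+=[0.3347 0.1273 0.2376; 0.1273 4.0040 0.5998; 0.2376 0.5998 1.0379]
step 5: x^-=[3.3886, 6.3939, 3.4917]  P^-=[0.8847 0.9483 0.5942; 0.9483 5.9013 1.2701; 0.5942 1.2701 1.3042]  S=[1.4880]  K=[0.6056; 0.8692; 0.3800]  nu=[-1.8810]  x^+=[2.2496, 4.7589, 2.7769]  P^+=[0.3390 0.1651 0.2518; 0.1651 4.7770 0.7786; 0.2518 0.7786 1.0894]

x_post = [2.2496, 4.7589, 2.7769]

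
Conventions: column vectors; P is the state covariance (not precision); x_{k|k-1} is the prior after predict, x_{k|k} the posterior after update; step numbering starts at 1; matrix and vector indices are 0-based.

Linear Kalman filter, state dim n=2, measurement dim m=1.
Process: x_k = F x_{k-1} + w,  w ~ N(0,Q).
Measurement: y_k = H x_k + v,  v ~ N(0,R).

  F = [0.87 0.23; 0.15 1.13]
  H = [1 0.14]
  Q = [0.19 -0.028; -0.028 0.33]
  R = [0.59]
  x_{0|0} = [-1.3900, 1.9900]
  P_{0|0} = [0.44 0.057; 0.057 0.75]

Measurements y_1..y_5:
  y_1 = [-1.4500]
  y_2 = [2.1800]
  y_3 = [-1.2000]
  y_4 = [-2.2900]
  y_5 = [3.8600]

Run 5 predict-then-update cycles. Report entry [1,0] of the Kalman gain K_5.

K[1,0] = 0.7780

step 1: x^-=[-0.7516, 2.0402]  P^-=[0.5855 0.2823; 0.2823 1.3169]  S=[1.2804]  K=[0.4882; 0.3645]  nu=[-0.9840]  x^+=[-1.2320, 1.6815]  P^+=[0.2804 0.0545; 0.0545 1.1468]
step 2: x^-=[-0.6851, 1.7153]  P^-=[0.4847 0.3621; 0.3621 1.8191]  S=[1.2118]  K=[0.4418; 0.5090]  nu=[2.6249]  x^+=[0.4747, 3.0514]  P^+=[0.2481 0.0896; 0.0896 1.5052]
step 3: x^-=[1.1148, 3.5193]  P^-=[0.4933 0.4867; 0.4867 2.2879]  S=[1.2644]  K=[0.4440; 0.6383]  nu=[-2.8075]  x^+=[-0.1318, 1.7273]  P^+=[0.2440 0.1284; 0.1284 1.7728]
step 4: x^-=[0.2826, 1.9321]  P^-=[0.5198 0.5952; 0.5952 2.6427]  S=[1.3283]  K=[0.4541; 0.7266]  nu=[-2.8431]  x^+=[-1.0084, -0.1338]  P^+=[0.2459 0.1569; 0.1569 1.9413]
step 5: x^-=[-0.9081, -0.3025]  P^-=[0.5417 0.6683; 0.6683 2.8676]  S=[1.3750]  K=[0.4620; 0.7780]  nu=[4.8105]  x^+=[1.3142, 3.4402]  P^+=[0.2482 0.1741; 0.1741 2.0352]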